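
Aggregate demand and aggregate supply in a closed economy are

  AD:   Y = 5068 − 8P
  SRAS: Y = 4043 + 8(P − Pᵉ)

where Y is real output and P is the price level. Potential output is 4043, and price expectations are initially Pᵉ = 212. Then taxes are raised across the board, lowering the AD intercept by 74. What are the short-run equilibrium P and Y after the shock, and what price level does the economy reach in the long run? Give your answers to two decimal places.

Short run: P = 165.44, Y = 3670.50. Long run: P = 118.88.

AD shifts left: new AD is Y = 4994 − 8P. With Pᵉ = 212, SRAS is Y = 2347 + 8P.
Short run: 4994 − 8P = 2347 + 8P gives 2647 = 16P, so P = 165.44 and Y = 4994 − 8P = 3670.50.
Y = 3670.50 is below potential 4043; expectations adjust and SRAS shifts right until Y = 4043.
Long run: on the new AD curve, 4043 = 4994 − 8P gives P = 118.88.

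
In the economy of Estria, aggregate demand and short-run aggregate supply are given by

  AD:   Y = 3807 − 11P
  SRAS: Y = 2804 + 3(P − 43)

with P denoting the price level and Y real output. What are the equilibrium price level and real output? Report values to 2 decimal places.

Write SRAS as Y = 2804 + 3P − 129 = 2675 + 3P.
Set AD = SRAS: 3807 − 11P = 2675 + 3P, so 1132 = 14P and P = 80.86.
Substituting into AD, Y = 3807 − 11P = 2917.57.

P = 80.86, Y = 2917.57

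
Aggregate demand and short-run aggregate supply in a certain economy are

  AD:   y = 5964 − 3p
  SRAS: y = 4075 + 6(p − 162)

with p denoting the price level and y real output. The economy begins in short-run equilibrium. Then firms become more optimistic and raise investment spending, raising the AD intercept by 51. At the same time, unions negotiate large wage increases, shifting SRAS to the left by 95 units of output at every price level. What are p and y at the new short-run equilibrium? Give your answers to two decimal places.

After both shocks: AD is y = 6015 − 3p and SRAS is y = 3008 + 6p.
Setting them equal: 3007 = 9p, so p = 334.11.
Substituting into AD, y = 5012.67.

p = 334.11, y = 5012.67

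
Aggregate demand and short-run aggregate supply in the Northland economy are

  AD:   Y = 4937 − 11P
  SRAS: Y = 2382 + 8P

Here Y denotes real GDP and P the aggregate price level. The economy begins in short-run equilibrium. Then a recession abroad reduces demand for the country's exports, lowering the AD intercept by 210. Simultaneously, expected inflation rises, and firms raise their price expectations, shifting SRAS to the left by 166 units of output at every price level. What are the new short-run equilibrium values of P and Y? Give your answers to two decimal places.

After both shocks: AD is Y = 4727 − 11P and SRAS is Y = 2216 + 8P.
Setting them equal: 2511 = 19P, so P = 132.16.
Substituting into AD, Y = 3273.26.

P = 132.16, Y = 3273.26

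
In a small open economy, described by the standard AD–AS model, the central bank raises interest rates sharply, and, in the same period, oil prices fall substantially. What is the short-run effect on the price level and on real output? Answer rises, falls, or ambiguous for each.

Price level: falls; output: ambiguous

The first event is a negative demand shock: AD shifts left, which by itself pushes P down and Y down.
The second is a favourable supply shock: SRAS shifts right, which by itself pushes P down and Y up.
Both shocks push P down, so P falls. The two shocks push Y in opposite directions, so the effect on Y is ambiguous.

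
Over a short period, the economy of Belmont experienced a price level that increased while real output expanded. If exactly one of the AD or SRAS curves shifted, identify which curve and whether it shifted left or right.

P rose and Y rose. An AD shift moves P and Y in the same direction; an SRAS shift moves them in opposite directions.
Here P and Y moved in the same direction, so the AD curve shifted.
Since Y rose, AD shifted right.

AD shifted right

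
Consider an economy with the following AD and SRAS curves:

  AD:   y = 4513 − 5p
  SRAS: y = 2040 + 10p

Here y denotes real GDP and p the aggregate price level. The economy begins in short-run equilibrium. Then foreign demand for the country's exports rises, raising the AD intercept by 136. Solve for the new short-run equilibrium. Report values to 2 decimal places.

p = 173.93, y = 3779.33

This is a positive demand shock: AD shifts right.
New AD: y = 4649 − 5p.
Set AD = SRAS: 4649 − 5p = 2040 + 10p, so 2609 = 15p and p = 173.93.
Substituting into AD, y = 3779.33.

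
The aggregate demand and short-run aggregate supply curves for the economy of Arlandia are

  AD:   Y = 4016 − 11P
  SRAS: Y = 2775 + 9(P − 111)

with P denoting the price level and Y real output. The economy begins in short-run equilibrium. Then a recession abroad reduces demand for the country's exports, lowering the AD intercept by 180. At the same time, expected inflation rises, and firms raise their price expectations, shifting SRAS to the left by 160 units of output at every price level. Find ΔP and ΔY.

ΔP = -1, ΔY = -169

After both shocks: AD is Y = 3836 − 11P and SRAS is Y = 1616 + 9P.
Setting them equal: 2220 = 20P, so P = 111.
Y = 3836 − 11·111 = 2615.
Initially P = 112, Y = 2784, so ΔP = -1 and ΔY = -169.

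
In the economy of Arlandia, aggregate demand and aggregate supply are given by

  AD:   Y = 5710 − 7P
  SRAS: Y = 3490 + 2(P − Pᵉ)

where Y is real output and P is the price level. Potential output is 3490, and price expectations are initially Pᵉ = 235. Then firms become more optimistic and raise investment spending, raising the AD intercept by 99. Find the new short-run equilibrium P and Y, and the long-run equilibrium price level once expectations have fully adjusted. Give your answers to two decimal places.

AD shifts right: new AD is Y = 5809 − 7P. With Pᵉ = 235, SRAS is Y = 3020 + 2P.
Short run: 5809 − 7P = 3020 + 2P gives 2789 = 9P, so P = 309.89 and Y = 5809 − 7P = 3639.78.
Y = 3639.78 is above potential 3490; expectations adjust and SRAS shifts left until Y = 3490.
Long run: on the new AD curve, 3490 = 5809 − 7P gives P = 331.29.

Short run: P = 309.89, Y = 3639.78. Long run: P = 331.29.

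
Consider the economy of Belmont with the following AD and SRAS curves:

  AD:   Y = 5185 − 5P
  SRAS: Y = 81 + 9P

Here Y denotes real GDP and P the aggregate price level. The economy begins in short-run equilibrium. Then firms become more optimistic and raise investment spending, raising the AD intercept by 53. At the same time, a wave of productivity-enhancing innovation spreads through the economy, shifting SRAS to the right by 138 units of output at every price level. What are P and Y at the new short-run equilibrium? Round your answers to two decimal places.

After both shocks: AD is Y = 5238 − 5P and SRAS is Y = 219 + 9P.
Setting them equal: 5019 = 14P, so P = 358.50.
Substituting into AD, Y = 3445.50.

P = 358.50, Y = 3445.50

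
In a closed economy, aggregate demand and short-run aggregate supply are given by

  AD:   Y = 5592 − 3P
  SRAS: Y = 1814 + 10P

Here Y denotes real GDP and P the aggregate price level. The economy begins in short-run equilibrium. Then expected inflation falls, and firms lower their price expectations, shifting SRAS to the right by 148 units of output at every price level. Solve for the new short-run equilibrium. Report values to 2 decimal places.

P = 279.23, Y = 4754.31

This is a positive supply shock: SRAS shifts right.
New SRAS: Y = 1962 + 10P.
Set AD = SRAS: 5592 − 3P = 1962 + 10P, so 3630 = 13P and P = 279.23.
Substituting into AD, Y = 4754.31.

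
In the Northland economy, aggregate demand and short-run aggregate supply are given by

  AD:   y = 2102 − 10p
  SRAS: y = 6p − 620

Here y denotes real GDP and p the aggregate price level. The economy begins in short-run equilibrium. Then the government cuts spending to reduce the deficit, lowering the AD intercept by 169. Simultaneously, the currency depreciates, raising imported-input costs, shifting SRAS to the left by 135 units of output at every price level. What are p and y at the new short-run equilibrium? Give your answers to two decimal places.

After both shocks: AD is y = 1933 − 10p and SRAS is y = 6p − 755.
Setting them equal: 2688 = 16p, so p = 168.00.
Substituting into AD, y = 253.00.

p = 168.00, y = 253.00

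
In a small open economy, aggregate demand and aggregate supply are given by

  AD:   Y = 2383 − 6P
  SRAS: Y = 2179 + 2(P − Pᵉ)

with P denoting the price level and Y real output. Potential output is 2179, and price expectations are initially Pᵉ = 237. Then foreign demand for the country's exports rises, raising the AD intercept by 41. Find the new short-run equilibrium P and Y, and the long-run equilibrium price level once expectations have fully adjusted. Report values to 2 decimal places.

Short run: P = 89.88, Y = 1884.75. Long run: P = 40.83.

AD shifts right: new AD is Y = 2424 − 6P. With Pᵉ = 237, SRAS is Y = 1705 + 2P.
Short run: 2424 − 6P = 1705 + 2P gives 719 = 8P, so P = 89.88 and Y = 2424 − 6P = 1884.75.
Y = 1884.75 is below potential 2179; expectations adjust and SRAS shifts right until Y = 2179.
Long run: on the new AD curve, 2179 = 2424 − 6P gives P = 40.83.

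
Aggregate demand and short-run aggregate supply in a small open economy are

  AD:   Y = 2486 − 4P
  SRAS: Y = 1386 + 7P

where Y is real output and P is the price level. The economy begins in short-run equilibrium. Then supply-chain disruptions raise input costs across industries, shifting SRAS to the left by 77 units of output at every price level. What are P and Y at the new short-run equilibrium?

This is a negative supply shock: SRAS shifts left.
New SRAS: Y = 1309 + 7P.
Set AD = SRAS: 2486 − 4P = 1309 + 7P, so 1177 = 11P and P = 107.
Y = 2486 − 4·107 = 2058.

P = 107, Y = 2058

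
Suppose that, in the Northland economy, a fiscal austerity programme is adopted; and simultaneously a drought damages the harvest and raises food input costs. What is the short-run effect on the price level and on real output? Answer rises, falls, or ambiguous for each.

The first event is a negative demand shock: AD shifts left, which by itself pushes P down and Y down.
The second is an adverse supply shock: SRAS shifts left, which by itself pushes P up and Y down.
The two shocks push P in opposite directions, so the effect on P is ambiguous. Both shocks push Y down, so Y falls.

Price level: ambiguous; output: falls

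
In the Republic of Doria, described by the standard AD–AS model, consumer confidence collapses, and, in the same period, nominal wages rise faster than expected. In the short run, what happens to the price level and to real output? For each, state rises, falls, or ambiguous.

Price level: ambiguous; output: falls

The first event is a negative demand shock: AD shifts left, which by itself pushes P down and Y down.
The second is an adverse supply shock: SRAS shifts left, which by itself pushes P up and Y down.
The two shocks push P in opposite directions, so the effect on P is ambiguous. Both shocks push Y down, so Y falls.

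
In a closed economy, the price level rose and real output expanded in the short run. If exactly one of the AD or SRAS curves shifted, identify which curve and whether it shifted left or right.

P rose and Y rose. An AD shift moves P and Y in the same direction; an SRAS shift moves them in opposite directions.
Here P and Y moved in the same direction, so the AD curve shifted.
Since Y rose, AD shifted right.

AD shifted right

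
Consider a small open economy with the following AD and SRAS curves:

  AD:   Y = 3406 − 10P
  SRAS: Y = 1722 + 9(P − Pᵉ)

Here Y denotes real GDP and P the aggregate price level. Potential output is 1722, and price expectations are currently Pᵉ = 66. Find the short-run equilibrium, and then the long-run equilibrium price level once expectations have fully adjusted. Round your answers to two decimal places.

Short run: with Pᵉ = 66, SRAS is Y = 1128 + 9P. Setting AD = SRAS gives 2278 = 19P, so P = 119.89 and Y = 3406 − 10P = 2207.05.
Output 2207.05 is above potential 1722, so over time expected prices rise and SRAS shifts left until Y returns to 1722.
Long run: Y = 1722 on the AD curve gives 1722 = 3406 − 10P, so P = 168.40.

Short run: P = 119.89, Y = 2207.05. Long run: P = 168.40.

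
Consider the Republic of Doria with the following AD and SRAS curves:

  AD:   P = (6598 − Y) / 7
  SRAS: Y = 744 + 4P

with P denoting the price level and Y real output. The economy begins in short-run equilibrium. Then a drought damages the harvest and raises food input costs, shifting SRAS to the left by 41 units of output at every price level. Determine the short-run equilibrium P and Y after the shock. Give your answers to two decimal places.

This is a negative supply shock: SRAS shifts left.
New SRAS: Y = 703 + 4P.
Set AD = SRAS: 6598 − 7P = 703 + 4P, so 5895 = 11P and P = 535.91.
Substituting into AD, Y = 2846.64.

P = 535.91, Y = 2846.64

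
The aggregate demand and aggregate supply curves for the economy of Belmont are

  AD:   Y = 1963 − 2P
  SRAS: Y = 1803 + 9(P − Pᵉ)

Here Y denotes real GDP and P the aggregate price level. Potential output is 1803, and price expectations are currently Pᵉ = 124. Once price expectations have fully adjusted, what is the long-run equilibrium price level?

Long-run P = 80

Short run: with Pᵉ = 124, SRAS is Y = 687 + 9P. Setting AD = SRAS gives 1276 = 11P, so P = 116 and Y = 1963 − 2·116 = 1731.
Output 1731 is below potential 1803, so over time expected prices fall and SRAS shifts right until Y returns to 1803.
Long run: Y = 1803 on the AD curve gives 1803 = 1963 − 2P, so P = 80.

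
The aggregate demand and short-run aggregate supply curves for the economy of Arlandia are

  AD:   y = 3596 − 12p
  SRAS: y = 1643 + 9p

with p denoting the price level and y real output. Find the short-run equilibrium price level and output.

Set AD = SRAS: 3596 − 12p = 1643 + 9p, so 1953 = 21p and p = 93.
Then y = 3596 − 12·93 = 2480.

p = 93, y = 2480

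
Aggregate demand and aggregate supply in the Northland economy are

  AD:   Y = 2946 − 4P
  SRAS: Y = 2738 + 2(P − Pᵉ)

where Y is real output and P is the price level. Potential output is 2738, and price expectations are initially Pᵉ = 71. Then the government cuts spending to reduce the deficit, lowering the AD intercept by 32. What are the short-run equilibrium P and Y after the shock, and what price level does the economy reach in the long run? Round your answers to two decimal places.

AD shifts left: new AD is Y = 2914 − 4P. With Pᵉ = 71, SRAS is Y = 2596 + 2P.
Short run: 2914 − 4P = 2596 + 2P gives 318 = 6P, so P = 53.00 and Y = 2914 − 4P = 2702.00.
Y = 2702.00 is below potential 2738; expectations adjust and SRAS shifts right until Y = 2738.
Long run: on the new AD curve, 2738 = 2914 − 4P gives P = 44.00.

Short run: P = 53.00, Y = 2702.00. Long run: P = 44.00.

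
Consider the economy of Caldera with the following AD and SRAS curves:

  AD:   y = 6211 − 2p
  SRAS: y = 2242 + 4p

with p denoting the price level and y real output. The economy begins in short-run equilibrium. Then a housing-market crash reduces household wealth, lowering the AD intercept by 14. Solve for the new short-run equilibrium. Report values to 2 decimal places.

This is a negative demand shock: AD shifts left.
New AD: y = 6197 − 2p.
Set AD = SRAS: 6197 − 2p = 2242 + 4p, so 3955 = 6p and p = 659.17.
Substituting into AD, y = 4878.67.

p = 659.17, y = 4878.67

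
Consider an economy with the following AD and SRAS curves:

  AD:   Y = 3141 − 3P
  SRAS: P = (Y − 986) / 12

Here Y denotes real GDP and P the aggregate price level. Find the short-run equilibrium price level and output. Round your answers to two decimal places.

P = 143.67, Y = 2710.00

Rearrange SRAS to Y = 986 + 12P.
Set AD = SRAS: 3141 − 3P = 986 + 12P, so 2155 = 15P and P = 143.67.
Substituting into AD, Y = 3141 − 3P = 2710.00.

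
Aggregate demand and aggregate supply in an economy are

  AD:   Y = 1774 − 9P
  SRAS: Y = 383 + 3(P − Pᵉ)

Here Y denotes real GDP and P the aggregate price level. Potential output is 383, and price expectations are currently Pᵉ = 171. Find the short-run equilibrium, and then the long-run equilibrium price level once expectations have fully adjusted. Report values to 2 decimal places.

Short run: with Pᵉ = 171, SRAS is Y = 3P − 130. Setting AD = SRAS gives 1904 = 12P, so P = 158.67 and Y = 1774 − 9P = 346.00.
Output 346.00 is below potential 383, so over time expected prices fall and SRAS shifts right until Y returns to 383.
Long run: Y = 383 on the AD curve gives 383 = 1774 − 9P, so P = 154.56.

Short run: P = 158.67, Y = 346.00. Long run: P = 154.56.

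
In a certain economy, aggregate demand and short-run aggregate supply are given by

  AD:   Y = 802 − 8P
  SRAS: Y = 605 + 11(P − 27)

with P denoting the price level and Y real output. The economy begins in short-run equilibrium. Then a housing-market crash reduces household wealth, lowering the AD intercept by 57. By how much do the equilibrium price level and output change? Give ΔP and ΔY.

This is a negative demand shock: AD shifts left.
New AD: Y = 745 − 8P.
SRAS can be written Y = 308 + 11P.
Set AD = SRAS: 745 − 8P = 308 + 11P, so 437 = 19P and P = 23.
Y = 745 − 8·23 = 561.
Initially P = 26, Y = 594, so ΔP = -3 and ΔY = -33.

ΔP = -3, ΔY = -33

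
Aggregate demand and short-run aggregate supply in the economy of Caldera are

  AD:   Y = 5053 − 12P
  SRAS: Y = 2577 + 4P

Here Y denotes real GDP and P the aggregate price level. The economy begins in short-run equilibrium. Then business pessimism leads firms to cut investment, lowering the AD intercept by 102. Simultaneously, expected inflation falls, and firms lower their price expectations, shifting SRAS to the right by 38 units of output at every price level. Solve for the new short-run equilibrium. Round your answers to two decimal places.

P = 146.00, Y = 3199.00

After both shocks: AD is Y = 4951 − 12P and SRAS is Y = 2615 + 4P.
Setting them equal: 2336 = 16P, so P = 146.00.
Substituting into AD, Y = 3199.00.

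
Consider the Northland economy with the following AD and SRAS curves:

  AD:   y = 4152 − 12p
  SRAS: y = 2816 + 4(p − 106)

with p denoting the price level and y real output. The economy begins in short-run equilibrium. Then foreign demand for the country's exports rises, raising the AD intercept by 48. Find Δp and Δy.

Δp = +3, Δy = +12

This is a positive demand shock: AD shifts right.
New AD: y = 4200 − 12p.
SRAS can be written y = 2392 + 4p.
Set AD = SRAS: 4200 − 12p = 2392 + 4p, so 1808 = 16p and p = 113.
y = 4200 − 12·113 = 2844.
Initially p = 110, y = 2832, so Δp = +3 and Δy = +12.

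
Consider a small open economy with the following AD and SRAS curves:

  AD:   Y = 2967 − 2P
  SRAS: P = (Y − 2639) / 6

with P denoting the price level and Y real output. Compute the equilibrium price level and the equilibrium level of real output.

P = 41, Y = 2885

Rearrange SRAS to Y = 2639 + 6P.
Set AD = SRAS: 2967 − 2P = 2639 + 6P, so 328 = 8P and P = 41.
Then Y = 2967 − 2·41 = 2885.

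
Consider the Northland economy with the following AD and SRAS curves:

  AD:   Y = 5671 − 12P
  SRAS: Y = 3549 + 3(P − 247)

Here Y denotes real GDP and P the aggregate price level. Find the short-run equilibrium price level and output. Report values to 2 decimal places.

Write SRAS as Y = 3549 + 3P − 741 = 2808 + 3P.
Set AD = SRAS: 5671 − 12P = 2808 + 3P, so 2863 = 15P and P = 190.87.
Substituting into AD, Y = 5671 − 12P = 3380.60.

P = 190.87, Y = 3380.60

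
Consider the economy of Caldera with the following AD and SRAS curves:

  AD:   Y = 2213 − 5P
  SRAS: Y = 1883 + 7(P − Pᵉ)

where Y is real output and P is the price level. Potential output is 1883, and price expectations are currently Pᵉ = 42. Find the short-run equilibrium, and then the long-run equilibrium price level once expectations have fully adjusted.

Short run: with Pᵉ = 42, SRAS is Y = 1589 + 7P. Setting AD = SRAS gives 624 = 12P, so P = 52 and Y = 2213 − 5·52 = 1953.
Output 1953 is above potential 1883, so over time expected prices rise and SRAS shifts left until Y returns to 1883.
Long run: Y = 1883 on the AD curve gives 1883 = 2213 − 5P, so P = 66.

Short run: P = 52, Y = 1953. Long run: P = 66.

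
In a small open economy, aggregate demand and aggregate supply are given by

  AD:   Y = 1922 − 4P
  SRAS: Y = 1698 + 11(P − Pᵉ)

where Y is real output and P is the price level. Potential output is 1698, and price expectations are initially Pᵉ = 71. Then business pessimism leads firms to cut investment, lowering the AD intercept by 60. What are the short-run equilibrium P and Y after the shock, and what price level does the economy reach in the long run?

Short run: P = 63, Y = 1610. Long run: P = 41.

AD shifts left: new AD is Y = 1862 − 4P. With Pᵉ = 71, SRAS is Y = 917 + 11P.
Short run: 1862 − 4P = 917 + 11P gives 945 = 15P, so P = 63 and Y = 1862 − 4·63 = 1610.
Y = 1610 is below potential 1698; expectations adjust and SRAS shifts right until Y = 1698.
Long run: on the new AD curve, 1698 = 1862 − 4P gives P = 41.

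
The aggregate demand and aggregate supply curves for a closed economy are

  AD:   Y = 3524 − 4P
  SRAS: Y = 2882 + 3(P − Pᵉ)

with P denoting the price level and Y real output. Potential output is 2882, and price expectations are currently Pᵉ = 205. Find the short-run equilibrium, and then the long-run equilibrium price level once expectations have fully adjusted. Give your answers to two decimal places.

Short run: P = 179.57, Y = 2805.71. Long run: P = 160.50.

Short run: with Pᵉ = 205, SRAS is Y = 2267 + 3P. Setting AD = SRAS gives 1257 = 7P, so P = 179.57 and Y = 3524 − 4P = 2805.71.
Output 2805.71 is below potential 2882, so over time expected prices fall and SRAS shifts right until Y returns to 2882.
Long run: Y = 2882 on the AD curve gives 2882 = 3524 − 4P, so P = 160.50.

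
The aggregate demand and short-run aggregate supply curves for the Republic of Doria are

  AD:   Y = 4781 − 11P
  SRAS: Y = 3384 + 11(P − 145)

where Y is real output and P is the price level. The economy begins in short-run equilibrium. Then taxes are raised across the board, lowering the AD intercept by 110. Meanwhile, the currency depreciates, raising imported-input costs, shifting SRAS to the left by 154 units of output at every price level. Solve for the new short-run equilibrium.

After both shocks: AD is Y = 4671 − 11P and SRAS is Y = 1635 + 11P.
Setting them equal: 3036 = 22P, so P = 138.
Y = 4671 − 11·138 = 3153.

P = 138, Y = 3153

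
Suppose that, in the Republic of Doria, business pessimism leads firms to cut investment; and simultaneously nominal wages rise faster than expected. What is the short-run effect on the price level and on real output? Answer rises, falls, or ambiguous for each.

The first event is a negative demand shock: AD shifts left, which by itself pushes P down and Y down.
The second is an adverse supply shock: SRAS shifts left, which by itself pushes P up and Y down.
The two shocks push P in opposite directions, so the effect on P is ambiguous. Both shocks push Y down, so Y falls.

Price level: ambiguous; output: falls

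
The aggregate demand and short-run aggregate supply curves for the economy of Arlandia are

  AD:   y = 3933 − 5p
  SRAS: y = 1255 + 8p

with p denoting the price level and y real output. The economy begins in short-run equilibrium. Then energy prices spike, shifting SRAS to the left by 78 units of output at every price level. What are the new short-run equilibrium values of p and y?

p = 212, y = 2873

This is a negative supply shock: SRAS shifts left.
New SRAS: y = 1177 + 8p.
Set AD = SRAS: 3933 − 5p = 1177 + 8p, so 2756 = 13p and p = 212.
y = 3933 − 5·212 = 2873.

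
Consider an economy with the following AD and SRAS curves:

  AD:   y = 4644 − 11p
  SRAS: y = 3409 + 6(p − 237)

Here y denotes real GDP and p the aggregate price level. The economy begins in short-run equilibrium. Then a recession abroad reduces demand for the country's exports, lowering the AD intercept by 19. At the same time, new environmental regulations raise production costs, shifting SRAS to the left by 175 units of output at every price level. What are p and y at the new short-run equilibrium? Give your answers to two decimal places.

After both shocks: AD is y = 4625 − 11p and SRAS is y = 1812 + 6p.
Setting them equal: 2813 = 17p, so p = 165.47.
Substituting into AD, y = 2804.82.

p = 165.47, y = 2804.82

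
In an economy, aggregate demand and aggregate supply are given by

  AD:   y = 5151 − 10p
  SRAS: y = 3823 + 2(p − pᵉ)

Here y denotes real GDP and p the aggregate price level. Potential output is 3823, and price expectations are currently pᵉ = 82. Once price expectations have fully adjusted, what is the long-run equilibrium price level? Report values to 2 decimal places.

Long-run p = 132.80

Short run: with pᵉ = 82, SRAS is y = 3659 + 2p. Setting AD = SRAS gives 1492 = 12p, so p = 124.33 and y = 5151 − 10p = 3907.67.
Output 3907.67 is above potential 3823, so over time expected prices rise and SRAS shifts left until y returns to 3823.
Long run: y = 3823 on the AD curve gives 3823 = 5151 − 10p, so p = 132.80.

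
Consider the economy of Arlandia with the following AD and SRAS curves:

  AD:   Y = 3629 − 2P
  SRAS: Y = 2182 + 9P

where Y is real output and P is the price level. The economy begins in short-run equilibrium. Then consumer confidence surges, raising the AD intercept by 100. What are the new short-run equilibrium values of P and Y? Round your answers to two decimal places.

P = 140.64, Y = 3447.73

This is a positive demand shock: AD shifts right.
New AD: Y = 3729 − 2P.
Set AD = SRAS: 3729 − 2P = 2182 + 9P, so 1547 = 11P and P = 140.64.
Substituting into AD, Y = 3447.73.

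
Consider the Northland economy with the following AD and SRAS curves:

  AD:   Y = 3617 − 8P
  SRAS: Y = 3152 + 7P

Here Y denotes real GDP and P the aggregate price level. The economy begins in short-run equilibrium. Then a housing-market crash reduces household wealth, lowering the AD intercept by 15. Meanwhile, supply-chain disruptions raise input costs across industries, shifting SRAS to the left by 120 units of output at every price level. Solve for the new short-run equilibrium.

After both shocks: AD is Y = 3602 − 8P and SRAS is Y = 3032 + 7P.
Setting them equal: 570 = 15P, so P = 38.
Y = 3602 − 8·38 = 3298.

P = 38, Y = 3298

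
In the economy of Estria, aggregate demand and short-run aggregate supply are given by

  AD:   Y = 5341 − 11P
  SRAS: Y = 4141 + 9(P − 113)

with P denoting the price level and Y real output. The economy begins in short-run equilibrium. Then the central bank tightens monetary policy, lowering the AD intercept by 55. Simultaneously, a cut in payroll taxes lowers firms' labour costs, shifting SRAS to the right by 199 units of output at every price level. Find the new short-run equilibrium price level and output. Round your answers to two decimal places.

After both shocks: AD is Y = 5286 − 11P and SRAS is Y = 3323 + 9P.
Setting them equal: 1963 = 20P, so P = 98.15.
Substituting into AD, Y = 4206.35.

P = 98.15, Y = 4206.35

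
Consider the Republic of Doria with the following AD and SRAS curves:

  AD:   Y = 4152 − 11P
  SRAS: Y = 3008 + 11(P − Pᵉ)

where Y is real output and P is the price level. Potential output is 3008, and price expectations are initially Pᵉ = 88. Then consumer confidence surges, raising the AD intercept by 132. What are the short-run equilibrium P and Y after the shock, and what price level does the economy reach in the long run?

Short run: P = 102, Y = 3162. Long run: P = 116.

AD shifts right: new AD is Y = 4284 − 11P. With Pᵉ = 88, SRAS is Y = 2040 + 11P.
Short run: 4284 − 11P = 2040 + 11P gives 2244 = 22P, so P = 102 and Y = 4284 − 11·102 = 3162.
Y = 3162 is above potential 3008; expectations adjust and SRAS shifts left until Y = 3008.
Long run: on the new AD curve, 3008 = 4284 − 11P gives P = 116.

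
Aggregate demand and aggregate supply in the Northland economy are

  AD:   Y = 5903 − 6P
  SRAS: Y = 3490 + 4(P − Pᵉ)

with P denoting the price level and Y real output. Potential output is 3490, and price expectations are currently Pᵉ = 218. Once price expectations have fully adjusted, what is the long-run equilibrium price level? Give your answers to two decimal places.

Long-run P = 402.17

Short run: with Pᵉ = 218, SRAS is Y = 2618 + 4P. Setting AD = SRAS gives 3285 = 10P, so P = 328.50 and Y = 5903 − 6P = 3932.00.
Output 3932.00 is above potential 3490, so over time expected prices rise and SRAS shifts left until Y returns to 3490.
Long run: Y = 3490 on the AD curve gives 3490 = 5903 − 6P, so P = 402.17.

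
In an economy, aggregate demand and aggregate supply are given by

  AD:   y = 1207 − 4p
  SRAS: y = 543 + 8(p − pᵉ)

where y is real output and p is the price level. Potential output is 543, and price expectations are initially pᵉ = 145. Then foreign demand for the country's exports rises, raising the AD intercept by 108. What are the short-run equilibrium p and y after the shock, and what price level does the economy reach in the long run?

Short run: p = 161, y = 671. Long run: p = 193.

AD shifts right: new AD is y = 1315 − 4p. With pᵉ = 145, SRAS is y = 8p − 617.
Short run: 1315 − 4p = 8p − 617 gives 1932 = 12p, so p = 161 and y = 1315 − 4·161 = 671.
y = 671 is above potential 543; expectations adjust and SRAS shifts left until y = 543.
Long run: on the new AD curve, 543 = 1315 − 4p gives p = 193.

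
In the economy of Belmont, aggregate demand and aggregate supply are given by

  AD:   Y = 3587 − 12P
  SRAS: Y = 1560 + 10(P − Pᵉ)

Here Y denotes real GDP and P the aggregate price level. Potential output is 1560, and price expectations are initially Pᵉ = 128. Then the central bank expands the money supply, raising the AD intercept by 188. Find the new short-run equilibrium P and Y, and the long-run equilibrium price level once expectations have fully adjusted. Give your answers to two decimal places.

Short run: P = 158.86, Y = 1868.64. Long run: P = 184.58.

AD shifts right: new AD is Y = 3775 − 12P. With Pᵉ = 128, SRAS is Y = 280 + 10P.
Short run: 3775 − 12P = 280 + 10P gives 3495 = 22P, so P = 158.86 and Y = 3775 − 12P = 1868.64.
Y = 1868.64 is above potential 1560; expectations adjust and SRAS shifts left until Y = 1560.
Long run: on the new AD curve, 1560 = 3775 − 12P gives P = 184.58.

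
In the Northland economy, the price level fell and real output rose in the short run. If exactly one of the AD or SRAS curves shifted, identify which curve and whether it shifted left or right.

SRAS shifted right

P fell and Y rose. An AD shift moves P and Y in the same direction; an SRAS shift moves them in opposite directions.
Here P and Y moved in opposite directions, so the SRAS curve shifted.
Since Y rose, SRAS shifted right.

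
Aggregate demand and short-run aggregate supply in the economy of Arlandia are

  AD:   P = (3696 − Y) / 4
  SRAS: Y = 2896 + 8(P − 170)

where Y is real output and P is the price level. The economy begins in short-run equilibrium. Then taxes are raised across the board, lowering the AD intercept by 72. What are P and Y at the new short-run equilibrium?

P = 174, Y = 2928

This is a negative demand shock: AD shifts left.
New AD: Y = 3624 − 4P.
SRAS can be written Y = 1536 + 8P.
Set AD = SRAS: 3624 − 4P = 1536 + 8P, so 2088 = 12P and P = 174.
Y = 3624 − 4·174 = 2928.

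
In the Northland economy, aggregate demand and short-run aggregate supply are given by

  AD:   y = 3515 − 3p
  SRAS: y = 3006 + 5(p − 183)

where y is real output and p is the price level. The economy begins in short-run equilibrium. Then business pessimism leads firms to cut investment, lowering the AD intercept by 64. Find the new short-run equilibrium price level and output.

This is a negative demand shock: AD shifts left.
New AD: y = 3451 − 3p.
SRAS can be written y = 2091 + 5p.
Set AD = SRAS: 3451 − 3p = 2091 + 5p, so 1360 = 8p and p = 170.
y = 3451 − 3·170 = 2941.

p = 170, y = 2941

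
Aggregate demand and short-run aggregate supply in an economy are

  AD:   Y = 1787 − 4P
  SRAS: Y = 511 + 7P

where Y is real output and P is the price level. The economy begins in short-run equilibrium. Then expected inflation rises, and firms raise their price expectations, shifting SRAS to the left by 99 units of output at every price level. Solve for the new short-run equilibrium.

P = 125, Y = 1287

This is a negative supply shock: SRAS shifts left.
New SRAS: Y = 412 + 7P.
Set AD = SRAS: 1787 − 4P = 412 + 7P, so 1375 = 11P and P = 125.
Y = 1787 − 4·125 = 1287.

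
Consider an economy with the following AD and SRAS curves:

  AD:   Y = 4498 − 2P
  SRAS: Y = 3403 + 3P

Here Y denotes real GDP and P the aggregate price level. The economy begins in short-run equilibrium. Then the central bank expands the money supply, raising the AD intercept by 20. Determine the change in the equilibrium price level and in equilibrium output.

This is a positive demand shock: AD shifts right.
New AD: Y = 4518 − 2P.
Set AD = SRAS: 4518 − 2P = 3403 + 3P, so 1115 = 5P and P = 223.
Y = 4518 − 2·223 = 4072.
Initially P = 219, Y = 4060, so ΔP = +4 and ΔY = +12.

ΔP = +4, ΔY = +12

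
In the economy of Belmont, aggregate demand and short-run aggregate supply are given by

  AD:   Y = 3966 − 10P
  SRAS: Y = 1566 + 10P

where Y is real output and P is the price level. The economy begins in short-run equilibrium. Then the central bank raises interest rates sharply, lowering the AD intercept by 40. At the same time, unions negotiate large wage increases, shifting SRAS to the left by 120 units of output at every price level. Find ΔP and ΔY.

ΔP = +4, ΔY = -80

After both shocks: AD is Y = 3926 − 10P and SRAS is Y = 1446 + 10P.
Setting them equal: 2480 = 20P, so P = 124.
Y = 3926 − 10·124 = 2686.
Initially P = 120, Y = 2766, so ΔP = +4 and ΔY = -80.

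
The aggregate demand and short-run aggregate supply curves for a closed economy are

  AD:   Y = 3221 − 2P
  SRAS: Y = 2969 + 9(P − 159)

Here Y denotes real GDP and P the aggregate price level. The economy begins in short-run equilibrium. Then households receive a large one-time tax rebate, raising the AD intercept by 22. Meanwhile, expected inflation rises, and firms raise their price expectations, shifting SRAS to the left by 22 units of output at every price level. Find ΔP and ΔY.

ΔP = +4, ΔY = +14

After both shocks: AD is Y = 3243 − 2P and SRAS is Y = 1516 + 9P.
Setting them equal: 1727 = 11P, so P = 157.
Y = 3243 − 2·157 = 2929.
Initially P = 153, Y = 2915, so ΔP = +4 and ΔY = +14.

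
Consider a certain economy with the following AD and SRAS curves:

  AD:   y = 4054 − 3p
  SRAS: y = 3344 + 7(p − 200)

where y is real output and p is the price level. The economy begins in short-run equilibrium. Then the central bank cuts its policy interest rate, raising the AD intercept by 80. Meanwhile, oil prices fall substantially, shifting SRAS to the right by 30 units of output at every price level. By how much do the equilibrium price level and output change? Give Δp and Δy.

After both shocks: AD is y = 4134 − 3p and SRAS is y = 1974 + 7p.
Setting them equal: 2160 = 10p, so p = 216.
y = 4134 − 3·216 = 3486.
Initially p = 211, y = 3421, so Δp = +5 and Δy = +65.

Δp = +5, Δy = +65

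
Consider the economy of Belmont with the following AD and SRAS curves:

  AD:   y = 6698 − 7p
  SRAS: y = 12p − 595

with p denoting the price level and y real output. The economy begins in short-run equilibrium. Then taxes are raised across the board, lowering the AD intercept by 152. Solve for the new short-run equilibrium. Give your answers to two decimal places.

p = 375.84, y = 3915.11

This is a negative demand shock: AD shifts left.
New AD: y = 6546 − 7p.
Set AD = SRAS: 6546 − 7p = 12p − 595, so 7141 = 19p and p = 375.84.
Substituting into AD, y = 3915.11.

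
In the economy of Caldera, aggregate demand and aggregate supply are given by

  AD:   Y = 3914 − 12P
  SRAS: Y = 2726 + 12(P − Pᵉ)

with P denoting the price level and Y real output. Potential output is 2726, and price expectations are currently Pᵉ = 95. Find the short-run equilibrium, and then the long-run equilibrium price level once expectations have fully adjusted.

Short run: P = 97, Y = 2750. Long run: P = 99.

Short run: with Pᵉ = 95, SRAS is Y = 1586 + 12P. Setting AD = SRAS gives 2328 = 24P, so P = 97 and Y = 3914 − 12·97 = 2750.
Output 2750 is above potential 2726, so over time expected prices rise and SRAS shifts left until Y returns to 2726.
Long run: Y = 2726 on the AD curve gives 2726 = 3914 − 12P, so P = 99.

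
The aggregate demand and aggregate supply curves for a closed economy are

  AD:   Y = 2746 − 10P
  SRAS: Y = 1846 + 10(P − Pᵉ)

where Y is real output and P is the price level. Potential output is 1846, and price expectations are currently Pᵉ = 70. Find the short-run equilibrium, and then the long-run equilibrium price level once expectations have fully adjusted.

Short run: with Pᵉ = 70, SRAS is Y = 1146 + 10P. Setting AD = SRAS gives 1600 = 20P, so P = 80 and Y = 2746 − 10·80 = 1946.
Output 1946 is above potential 1846, so over time expected prices rise and SRAS shifts left until Y returns to 1846.
Long run: Y = 1846 on the AD curve gives 1846 = 2746 − 10P, so P = 90.

Short run: P = 80, Y = 1946. Long run: P = 90.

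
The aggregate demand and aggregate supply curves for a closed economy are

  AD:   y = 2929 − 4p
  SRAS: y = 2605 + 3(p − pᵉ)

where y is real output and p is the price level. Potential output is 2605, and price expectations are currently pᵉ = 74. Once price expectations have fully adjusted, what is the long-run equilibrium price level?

Short run: with pᵉ = 74, SRAS is y = 2383 + 3p. Setting AD = SRAS gives 546 = 7p, so p = 78 and y = 2929 − 4·78 = 2617.
Output 2617 is above potential 2605, so over time expected prices rise and SRAS shifts left until y returns to 2605.
Long run: y = 2605 on the AD curve gives 2605 = 2929 − 4p, so p = 81.

Long-run p = 81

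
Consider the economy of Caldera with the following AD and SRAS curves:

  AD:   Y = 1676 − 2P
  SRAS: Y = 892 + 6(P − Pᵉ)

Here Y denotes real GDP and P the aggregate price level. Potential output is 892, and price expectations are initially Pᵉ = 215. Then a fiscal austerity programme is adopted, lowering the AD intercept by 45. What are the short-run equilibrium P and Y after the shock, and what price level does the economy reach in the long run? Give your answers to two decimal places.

Short run: P = 253.63, Y = 1123.75. Long run: P = 369.50.

AD shifts left: new AD is Y = 1631 − 2P. With Pᵉ = 215, SRAS is Y = 6P − 398.
Short run: 1631 − 2P = 6P − 398 gives 2029 = 8P, so P = 253.63 and Y = 1631 − 2P = 1123.75.
Y = 1123.75 is above potential 892; expectations adjust and SRAS shifts left until Y = 892.
Long run: on the new AD curve, 892 = 1631 − 2P gives P = 369.50.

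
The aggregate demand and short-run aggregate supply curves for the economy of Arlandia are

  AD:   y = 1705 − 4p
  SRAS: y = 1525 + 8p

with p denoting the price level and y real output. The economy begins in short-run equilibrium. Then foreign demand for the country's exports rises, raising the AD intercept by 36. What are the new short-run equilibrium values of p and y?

p = 18, y = 1669

This is a positive demand shock: AD shifts right.
New AD: y = 1741 − 4p.
Set AD = SRAS: 1741 − 4p = 1525 + 8p, so 216 = 12p and p = 18.
y = 1741 − 4·18 = 1669.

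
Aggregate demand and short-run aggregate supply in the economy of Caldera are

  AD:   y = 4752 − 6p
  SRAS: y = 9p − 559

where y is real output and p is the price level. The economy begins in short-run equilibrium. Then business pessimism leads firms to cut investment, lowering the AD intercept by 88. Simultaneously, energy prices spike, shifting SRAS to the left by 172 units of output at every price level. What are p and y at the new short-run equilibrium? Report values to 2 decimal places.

After both shocks: AD is y = 4664 − 6p and SRAS is y = 9p − 731.
Setting them equal: 5395 = 15p, so p = 359.67.
Substituting into AD, y = 2506.00.

p = 359.67, y = 2506.00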